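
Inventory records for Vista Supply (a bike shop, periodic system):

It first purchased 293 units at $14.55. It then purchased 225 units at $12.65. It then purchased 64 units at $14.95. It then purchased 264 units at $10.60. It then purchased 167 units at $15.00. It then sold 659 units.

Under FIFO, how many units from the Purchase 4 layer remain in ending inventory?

187

Sale 1 (659) [FIFO — oldest first]: 293 @ $14.55 + 225 @ $12.65 + 64 @ $14.95 + 77 @ $10.60 = $8,882.40
Ending inventory: 187 @ $10.60 + 167 @ $15.00 = $4,487.20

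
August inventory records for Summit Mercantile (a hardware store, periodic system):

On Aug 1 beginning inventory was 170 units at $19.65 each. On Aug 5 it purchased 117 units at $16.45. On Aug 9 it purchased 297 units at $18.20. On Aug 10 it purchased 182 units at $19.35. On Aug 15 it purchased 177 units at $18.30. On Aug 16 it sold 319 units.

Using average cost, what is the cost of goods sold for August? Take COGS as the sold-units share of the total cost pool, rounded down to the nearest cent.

Aug 16, sell 319: 319/943 × $17,431.35 → $5,896.71
Ending inventory (cost pool remaining) = $11,534.64

COGS = $5,896.71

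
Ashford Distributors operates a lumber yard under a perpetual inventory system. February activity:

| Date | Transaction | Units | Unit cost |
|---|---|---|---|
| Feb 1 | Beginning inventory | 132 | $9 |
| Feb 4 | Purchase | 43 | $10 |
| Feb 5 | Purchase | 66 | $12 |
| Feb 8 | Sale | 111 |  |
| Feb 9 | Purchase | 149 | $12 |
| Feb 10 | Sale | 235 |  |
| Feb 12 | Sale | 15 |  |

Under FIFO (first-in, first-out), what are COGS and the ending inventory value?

COGS = $3,850; ending inventory = $348

Feb 8, 111 sold [FIFO — oldest first]: 111 @ $9 = $999
Feb 10, 235 sold [FIFO — oldest first]: 21 @ $9 + 43 @ $10 + 66 @ $12 + 105 @ $12 = $2,671
Feb 12, 15 sold [FIFO — oldest first]: 15 @ $12 = $180
Total COGS = $999 + $2,671 + $180 = $3,850
Ending inventory: 29 @ $12 = $348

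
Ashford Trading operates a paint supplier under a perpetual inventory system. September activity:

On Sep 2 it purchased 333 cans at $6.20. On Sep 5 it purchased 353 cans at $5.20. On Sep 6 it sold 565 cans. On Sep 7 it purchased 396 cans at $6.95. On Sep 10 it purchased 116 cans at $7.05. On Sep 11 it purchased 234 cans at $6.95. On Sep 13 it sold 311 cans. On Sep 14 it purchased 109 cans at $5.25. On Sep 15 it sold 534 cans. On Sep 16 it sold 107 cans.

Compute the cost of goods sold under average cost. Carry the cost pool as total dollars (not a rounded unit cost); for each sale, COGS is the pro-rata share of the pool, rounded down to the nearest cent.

After Sep 2: 333 on hand, pool $2,064.60 (≈ $6.2000 each)
After Sep 5: 686 on hand, pool $3,900.20 (≈ $5.6854 each)
Sep 6, sell 565: 565/686 × $3,900.20 → $3,212.26
After Sep 7: 517 on hand, pool $3,440.14 (≈ $6.6540 each)
After Sep 10: 633 on hand, pool $4,257.94 (≈ $6.7266 each)
After Sep 11: 867 on hand, pool $5,884.24 (≈ $6.7869 each)
Sep 13, sell 311: 311/867 × $5,884.24 → $2,110.72
After Sep 14: 665 on hand, pool $4,345.77 (≈ $6.5350 each)
Sep 15, sell 534: 534/665 × $4,345.77 → $3,489.68
Sep 16, sell 107: 107/131 × $856.09 → $699.24
Total COGS = $3,212.26 + $2,110.72 + $3,489.68 + $699.24 = $9,511.90
Ending inventory (cost pool remaining) = $156.85

COGS = $9,511.90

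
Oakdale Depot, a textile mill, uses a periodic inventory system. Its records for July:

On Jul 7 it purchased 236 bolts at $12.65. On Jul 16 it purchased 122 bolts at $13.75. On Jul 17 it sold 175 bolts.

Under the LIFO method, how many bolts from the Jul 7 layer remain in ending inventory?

Jul 17, 175 sold [LIFO — newest first]: 122 @ $13.75 + 53 @ $12.65 = $2,347.95
Ending inventory: 183 @ $12.65 = $2,314.95
Check: goods available $4,662.90 = COGS $2,347.95 + ending $2,314.95

183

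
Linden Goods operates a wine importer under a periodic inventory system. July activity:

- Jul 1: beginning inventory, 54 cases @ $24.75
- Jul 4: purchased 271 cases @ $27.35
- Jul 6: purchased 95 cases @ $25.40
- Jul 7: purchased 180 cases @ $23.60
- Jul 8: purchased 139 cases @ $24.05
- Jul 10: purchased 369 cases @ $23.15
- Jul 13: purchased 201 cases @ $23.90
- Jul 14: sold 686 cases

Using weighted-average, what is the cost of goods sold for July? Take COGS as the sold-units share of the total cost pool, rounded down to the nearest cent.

COGS = $16,821.70

Jul 14, sell 686: 686/1309 × $32,098.55 → $16,821.70
Ending inventory (cost pool remaining) = $15,276.85
Check: goods available $32,098.55 = COGS $16,821.70 + ending $15,276.85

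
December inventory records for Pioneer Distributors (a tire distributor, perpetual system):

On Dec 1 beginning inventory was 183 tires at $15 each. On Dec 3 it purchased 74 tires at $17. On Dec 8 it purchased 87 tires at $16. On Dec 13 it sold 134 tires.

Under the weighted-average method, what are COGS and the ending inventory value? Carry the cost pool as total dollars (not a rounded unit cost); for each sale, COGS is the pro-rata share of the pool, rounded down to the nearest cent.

COGS = $2,101.54; ending inventory = $3,293.46

After Dec 1: 183 on hand, pool $2,745.00 (≈ $15.0000 each)
After Dec 3: 257 on hand, pool $4,003.00 (≈ $15.5759 each)
After Dec 8: 344 on hand, pool $5,395.00 (≈ $15.6831 each)
Dec 13, sell 134: 134/344 × $5,395.00 → $2,101.54
Ending inventory (cost pool remaining) = $3,293.46
Check: goods available $5,395.00 = COGS $2,101.54 + ending $3,293.46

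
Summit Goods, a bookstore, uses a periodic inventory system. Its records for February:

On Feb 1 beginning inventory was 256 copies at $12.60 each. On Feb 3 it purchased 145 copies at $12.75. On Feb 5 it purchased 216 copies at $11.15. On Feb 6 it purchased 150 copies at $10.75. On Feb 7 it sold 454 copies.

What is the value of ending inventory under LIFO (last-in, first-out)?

Ending inventory = $3,952.35

Feb 7, 454 sold [LIFO — newest first]: 150 @ $10.75 + 216 @ $11.15 + 88 @ $12.75 = $5,142.90
Ending inventory: 256 @ $12.60 + 57 @ $12.75 = $3,952.35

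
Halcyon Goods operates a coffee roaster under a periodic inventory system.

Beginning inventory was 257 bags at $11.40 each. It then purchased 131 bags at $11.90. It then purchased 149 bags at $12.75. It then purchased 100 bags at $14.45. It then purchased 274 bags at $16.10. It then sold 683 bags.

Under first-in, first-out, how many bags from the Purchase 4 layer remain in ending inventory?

Sale 1 (683) [FIFO — oldest first]: 257 @ $11.40 + 131 @ $11.90 + 149 @ $12.75 + 100 @ $14.45 + 46 @ $16.10 = $8,574.05
Ending inventory: 228 @ $16.10 = $3,670.80

228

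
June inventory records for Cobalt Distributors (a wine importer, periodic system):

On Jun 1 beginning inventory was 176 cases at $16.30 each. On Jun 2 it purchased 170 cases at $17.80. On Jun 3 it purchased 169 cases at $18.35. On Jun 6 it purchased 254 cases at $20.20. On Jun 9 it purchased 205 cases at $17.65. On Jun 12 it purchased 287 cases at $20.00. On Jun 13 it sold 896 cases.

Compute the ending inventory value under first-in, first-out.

Ending inventory = $7,116.70

Jun 13, 896 sold [FIFO — oldest first]: 176 @ $16.30 + 170 @ $17.80 + 169 @ $18.35 + 254 @ $20.20 + 127 @ $17.65 = $16,368.30
Ending inventory: 78 @ $17.65 + 287 @ $20.00 = $7,116.70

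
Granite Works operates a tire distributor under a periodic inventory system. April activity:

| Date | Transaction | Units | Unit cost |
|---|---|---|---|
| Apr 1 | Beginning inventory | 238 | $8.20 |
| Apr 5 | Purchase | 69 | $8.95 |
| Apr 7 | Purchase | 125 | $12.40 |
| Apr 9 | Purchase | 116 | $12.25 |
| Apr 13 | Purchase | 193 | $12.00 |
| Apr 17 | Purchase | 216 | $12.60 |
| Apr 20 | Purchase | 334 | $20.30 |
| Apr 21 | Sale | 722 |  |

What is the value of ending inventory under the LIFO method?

Ending inventory = $5,792.15

Apr 21, 722 sold [LIFO — newest first]: 334 @ $20.30 + 216 @ $12.60 + 172 @ $12.00 = $11,565.80
Ending inventory: 238 @ $8.20 + 69 @ $8.95 + 125 @ $12.40 + 116 @ $12.25 + 21 @ $12.00 = $5,792.15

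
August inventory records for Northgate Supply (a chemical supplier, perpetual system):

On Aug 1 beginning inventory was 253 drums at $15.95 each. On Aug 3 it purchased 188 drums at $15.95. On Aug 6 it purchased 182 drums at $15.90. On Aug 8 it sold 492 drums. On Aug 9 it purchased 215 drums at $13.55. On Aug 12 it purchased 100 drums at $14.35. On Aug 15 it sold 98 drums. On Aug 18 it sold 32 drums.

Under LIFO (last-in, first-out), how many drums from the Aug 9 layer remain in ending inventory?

Aug 8, 492 sold [LIFO — newest first]: 182 @ $15.90 + 188 @ $15.95 + 122 @ $15.95 = $7,838.30
Aug 15, 98 sold [LIFO — newest first]: 98 @ $14.35 = $1,406.30
Aug 18, 32 sold [LIFO — newest first]: 2 @ $14.35 + 30 @ $13.55 = $435.20
Total COGS = $7,838.30 + $1,406.30 + $435.20 = $9,679.80
Ending inventory: 131 @ $15.95 + 185 @ $13.55 = $4,596.20

185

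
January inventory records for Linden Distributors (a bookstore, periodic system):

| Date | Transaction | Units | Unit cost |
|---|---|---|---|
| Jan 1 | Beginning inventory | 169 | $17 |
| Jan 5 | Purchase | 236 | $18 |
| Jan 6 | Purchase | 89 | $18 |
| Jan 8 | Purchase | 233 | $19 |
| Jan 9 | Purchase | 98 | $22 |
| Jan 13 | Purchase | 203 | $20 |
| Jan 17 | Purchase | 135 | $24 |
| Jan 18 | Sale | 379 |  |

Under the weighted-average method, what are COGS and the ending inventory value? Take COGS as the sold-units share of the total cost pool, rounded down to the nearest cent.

Jan 18, sell 379: 379/1163 × $22,606.00 → $7,366.87
Ending inventory (cost pool remaining) = $15,239.13

COGS = $7,366.87; ending inventory = $15,239.13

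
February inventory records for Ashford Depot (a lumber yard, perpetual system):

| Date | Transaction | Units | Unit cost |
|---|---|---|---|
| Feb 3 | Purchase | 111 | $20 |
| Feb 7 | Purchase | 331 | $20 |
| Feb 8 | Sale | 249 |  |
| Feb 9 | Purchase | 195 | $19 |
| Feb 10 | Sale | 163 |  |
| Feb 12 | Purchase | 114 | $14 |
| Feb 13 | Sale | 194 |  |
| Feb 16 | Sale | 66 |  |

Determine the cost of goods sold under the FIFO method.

COGS = $13,035

Feb 8, 249 sold [FIFO — oldest first]: 111 @ $20 + 138 @ $20 = $4,980
Feb 10, 163 sold [FIFO — oldest first]: 163 @ $20 = $3,260
Feb 13, 194 sold [FIFO — oldest first]: 30 @ $20 + 164 @ $19 = $3,716
Feb 16, 66 sold [FIFO — oldest first]: 31 @ $19 + 35 @ $14 = $1,079
Total COGS = $4,980 + $3,260 + $3,716 + $1,079 = $13,035
Ending inventory: 79 @ $14 = $1,106
Check: goods available $14,141 = COGS $13,035 + ending $1,106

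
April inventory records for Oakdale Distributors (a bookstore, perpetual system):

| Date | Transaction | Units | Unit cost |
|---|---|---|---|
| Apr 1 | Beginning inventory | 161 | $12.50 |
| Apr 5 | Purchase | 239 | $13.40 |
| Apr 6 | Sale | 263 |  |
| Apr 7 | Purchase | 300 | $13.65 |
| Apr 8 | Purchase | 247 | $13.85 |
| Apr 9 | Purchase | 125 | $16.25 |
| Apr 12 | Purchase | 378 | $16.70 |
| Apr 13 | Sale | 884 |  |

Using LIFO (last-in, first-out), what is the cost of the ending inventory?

Apr 6, 263 sold [LIFO — newest first]: 239 @ $13.40 + 24 @ $12.50 = $3,502.60
Apr 13, 884 sold [LIFO — newest first]: 378 @ $16.70 + 125 @ $16.25 + 247 @ $13.85 + 134 @ $13.65 = $13,593.90
Total COGS = $3,502.60 + $13,593.90 = $17,096.50
Ending inventory: 137 @ $12.50 + 166 @ $13.65 = $3,978.40

Ending inventory = $3,978.40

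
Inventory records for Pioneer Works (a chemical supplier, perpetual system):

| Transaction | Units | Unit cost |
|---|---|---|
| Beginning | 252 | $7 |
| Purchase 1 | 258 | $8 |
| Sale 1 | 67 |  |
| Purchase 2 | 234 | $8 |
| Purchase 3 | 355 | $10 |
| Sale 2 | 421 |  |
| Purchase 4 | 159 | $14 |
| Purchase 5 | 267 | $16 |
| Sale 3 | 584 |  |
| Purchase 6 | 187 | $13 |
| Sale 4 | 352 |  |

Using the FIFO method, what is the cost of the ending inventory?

Ending inventory = $4,047

Sale 1 (67) [FIFO — oldest first]: 67 @ $7 = $469
Sale 2 (421) [FIFO — oldest first]: 185 @ $7 + 236 @ $8 = $3,183
Sale 3 (584) [FIFO — oldest first]: 22 @ $8 + 234 @ $8 + 328 @ $10 = $5,328
Sale 4 (352) [FIFO — oldest first]: 27 @ $10 + 159 @ $14 + 166 @ $16 = $5,152
Total COGS = $469 + $3,183 + $5,328 + $5,152 = $14,132
Ending inventory: 101 @ $16 + 187 @ $13 = $4,047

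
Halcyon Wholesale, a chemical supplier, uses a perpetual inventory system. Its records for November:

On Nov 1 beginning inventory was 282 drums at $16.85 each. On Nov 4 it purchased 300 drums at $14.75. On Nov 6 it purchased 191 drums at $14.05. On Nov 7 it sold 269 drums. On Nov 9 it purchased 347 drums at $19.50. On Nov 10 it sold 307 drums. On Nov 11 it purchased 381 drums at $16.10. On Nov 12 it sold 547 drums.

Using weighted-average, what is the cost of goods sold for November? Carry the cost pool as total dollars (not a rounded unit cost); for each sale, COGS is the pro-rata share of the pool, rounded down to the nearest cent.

After Nov 1: 282 on hand, pool $4,751.70 (≈ $16.8500 each)
After Nov 4: 582 on hand, pool $9,176.70 (≈ $15.7675 each)
After Nov 6: 773 on hand, pool $11,860.25 (≈ $15.3431 each)
Nov 7, sell 269: 269/773 × $11,860.25 → $4,127.30
After Nov 9: 851 on hand, pool $14,499.45 (≈ $17.0381 each)
Nov 10, sell 307: 307/851 × $14,499.45 → $5,230.70
After Nov 11: 925 on hand, pool $15,402.85 (≈ $16.6517 each)
Nov 12, sell 547: 547/925 × $15,402.85 → $9,108.49
Total COGS = $4,127.30 + $5,230.70 + $9,108.49 = $18,466.49
Ending inventory (cost pool remaining) = $6,294.36
Check: goods available $24,760.85 = COGS $18,466.49 + ending $6,294.36

COGS = $18,466.49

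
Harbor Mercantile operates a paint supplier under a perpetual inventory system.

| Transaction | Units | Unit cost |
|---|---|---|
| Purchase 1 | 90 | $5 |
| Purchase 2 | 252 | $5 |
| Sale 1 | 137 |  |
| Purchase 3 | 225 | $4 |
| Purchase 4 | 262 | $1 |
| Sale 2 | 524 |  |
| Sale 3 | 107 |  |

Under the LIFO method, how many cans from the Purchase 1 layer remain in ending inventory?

Sale 1 (137) [LIFO — newest first]: 137 @ $5 = $685
Sale 2 (524) [LIFO — newest first]: 262 @ $1 + 225 @ $4 + 37 @ $5 = $1,347
Sale 3 (107) [LIFO — newest first]: 78 @ $5 + 29 @ $5 = $535
Total COGS = $685 + $1,347 + $535 = $2,567
Ending inventory: 61 @ $5 = $305

61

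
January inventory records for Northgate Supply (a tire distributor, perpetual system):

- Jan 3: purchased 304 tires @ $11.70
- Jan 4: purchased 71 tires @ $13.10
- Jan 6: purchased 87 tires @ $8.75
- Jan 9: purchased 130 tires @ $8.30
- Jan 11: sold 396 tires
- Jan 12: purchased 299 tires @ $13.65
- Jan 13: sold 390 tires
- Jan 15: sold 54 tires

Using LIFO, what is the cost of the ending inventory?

Jan 11, 396 sold [LIFO — newest first]: 130 @ $8.30 + 87 @ $8.75 + 71 @ $13.10 + 108 @ $11.70 = $4,033.95
Jan 13, 390 sold [LIFO — newest first]: 299 @ $13.65 + 91 @ $11.70 = $5,146.05
Jan 15, 54 sold [LIFO — newest first]: 54 @ $11.70 = $631.80
Total COGS = $4,033.95 + $5,146.05 + $631.80 = $9,811.80
Ending inventory: 51 @ $11.70 = $596.70
Check: goods available $10,408.50 = COGS $9,811.80 + ending $596.70

Ending inventory = $596.70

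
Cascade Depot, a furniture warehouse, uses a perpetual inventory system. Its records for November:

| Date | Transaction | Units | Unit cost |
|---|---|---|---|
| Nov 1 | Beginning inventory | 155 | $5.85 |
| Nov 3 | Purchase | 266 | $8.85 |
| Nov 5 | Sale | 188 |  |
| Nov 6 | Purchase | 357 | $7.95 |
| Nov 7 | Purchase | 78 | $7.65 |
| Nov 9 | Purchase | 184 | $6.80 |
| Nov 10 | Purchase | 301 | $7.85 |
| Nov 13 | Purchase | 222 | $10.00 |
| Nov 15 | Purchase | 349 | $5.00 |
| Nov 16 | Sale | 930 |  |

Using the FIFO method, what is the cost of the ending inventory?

Ending inventory = $5,715.55

Nov 5, 188 sold [FIFO — oldest first]: 155 @ $5.85 + 33 @ $8.85 = $1,198.80
Nov 16, 930 sold [FIFO — oldest first]: 233 @ $8.85 + 357 @ $7.95 + 78 @ $7.65 + 184 @ $6.80 + 78 @ $7.85 = $7,360.40
Total COGS = $1,198.80 + $7,360.40 = $8,559.20
Ending inventory: 223 @ $7.85 + 222 @ $10.00 + 349 @ $5.00 = $5,715.55
Check: goods available $14,274.75 = COGS $8,559.20 + ending $5,715.55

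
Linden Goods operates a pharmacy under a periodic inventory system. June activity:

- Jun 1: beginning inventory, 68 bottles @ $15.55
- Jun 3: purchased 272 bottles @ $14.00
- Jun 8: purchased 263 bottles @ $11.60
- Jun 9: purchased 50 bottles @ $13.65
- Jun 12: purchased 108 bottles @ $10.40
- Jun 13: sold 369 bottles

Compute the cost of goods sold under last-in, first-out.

Jun 13, 369 sold [LIFO — newest first]: 108 @ $10.40 + 50 @ $13.65 + 211 @ $11.60 = $4,253.30
Ending inventory: 68 @ $15.55 + 272 @ $14.00 + 52 @ $11.60 = $5,468.60

COGS = $4,253.30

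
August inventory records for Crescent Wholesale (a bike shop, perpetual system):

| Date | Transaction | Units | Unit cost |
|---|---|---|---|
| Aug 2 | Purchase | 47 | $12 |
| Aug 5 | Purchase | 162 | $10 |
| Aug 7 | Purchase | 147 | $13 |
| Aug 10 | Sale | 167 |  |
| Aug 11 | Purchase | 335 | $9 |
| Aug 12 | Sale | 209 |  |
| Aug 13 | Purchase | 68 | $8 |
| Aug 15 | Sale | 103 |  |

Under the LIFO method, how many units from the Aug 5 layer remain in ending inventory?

Aug 10, 167 sold [LIFO — newest first]: 147 @ $13 + 20 @ $10 = $2,111
Aug 12, 209 sold [LIFO — newest first]: 209 @ $9 = $1,881
Aug 15, 103 sold [LIFO — newest first]: 68 @ $8 + 35 @ $9 = $859
Total COGS = $2,111 + $1,881 + $859 = $4,851
Ending inventory: 47 @ $12 + 142 @ $10 + 91 @ $9 = $2,803
Check: goods available $7,654 = COGS $4,851 + ending $2,803

142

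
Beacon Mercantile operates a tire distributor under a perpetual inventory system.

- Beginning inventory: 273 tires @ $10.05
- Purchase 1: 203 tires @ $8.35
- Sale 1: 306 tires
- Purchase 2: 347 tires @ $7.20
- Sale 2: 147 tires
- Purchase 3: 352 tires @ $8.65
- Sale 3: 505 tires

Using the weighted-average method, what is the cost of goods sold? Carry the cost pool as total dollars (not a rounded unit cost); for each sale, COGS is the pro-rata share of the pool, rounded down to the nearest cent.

COGS = $8,188.39

After Beginning: 273 on hand, pool $2,743.65 (≈ $10.0500 each)
After Purchase 1: 476 on hand, pool $4,438.70 (≈ $9.3250 each)
Sale 1, sell 306: 306/476 × $4,438.70 → $2,853.45
After Purchase 2: 517 on hand, pool $4,083.65 (≈ $7.8987 each)
Sale 2, sell 147: 147/517 × $4,083.65 → $1,161.11
After Purchase 3: 722 on hand, pool $5,967.34 (≈ $8.2650 each)
Sale 3, sell 505: 505/722 × $5,967.34 → $4,173.83
Total COGS = $2,853.45 + $1,161.11 + $4,173.83 = $8,188.39
Ending inventory (cost pool remaining) = $1,793.51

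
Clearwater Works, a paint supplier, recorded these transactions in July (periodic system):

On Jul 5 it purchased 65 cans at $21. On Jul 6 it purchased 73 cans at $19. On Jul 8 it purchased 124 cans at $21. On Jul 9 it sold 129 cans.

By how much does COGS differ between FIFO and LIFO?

$118

FIFO COGS: 65 @ $21 + 64 @ $19 = $2,581
LIFO COGS: 124 @ $21 + 5 @ $19 = $2,699
Difference = |$2,581 − $2,699| = $118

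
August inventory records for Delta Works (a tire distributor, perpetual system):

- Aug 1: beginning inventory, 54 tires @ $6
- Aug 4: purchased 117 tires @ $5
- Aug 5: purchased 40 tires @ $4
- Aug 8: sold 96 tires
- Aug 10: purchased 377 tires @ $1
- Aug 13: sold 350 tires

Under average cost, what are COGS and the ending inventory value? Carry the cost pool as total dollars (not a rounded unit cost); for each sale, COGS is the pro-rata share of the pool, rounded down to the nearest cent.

After Aug 1: 54 on hand, pool $324.00 (≈ $6.0000 each)
After Aug 4: 171 on hand, pool $909.00 (≈ $5.3158 each)
After Aug 5: 211 on hand, pool $1,069.00 (≈ $5.0664 each)
Aug 8, sell 96: 96/211 × $1,069.00 → $486.36
After Aug 10: 492 on hand, pool $959.64 (≈ $1.9505 each)
Aug 13, sell 350: 350/492 × $959.64 → $682.67
Total COGS = $486.36 + $682.67 = $1,169.03
Ending inventory (cost pool remaining) = $276.97
Check: goods available $1,446.00 = COGS $1,169.03 + ending $276.97

COGS = $1,169.03; ending inventory = $276.97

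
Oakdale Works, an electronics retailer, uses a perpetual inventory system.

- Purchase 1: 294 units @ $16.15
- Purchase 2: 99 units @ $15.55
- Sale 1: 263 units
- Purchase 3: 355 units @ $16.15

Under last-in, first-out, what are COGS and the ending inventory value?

Sale 1 (263) [LIFO — newest first]: 99 @ $15.55 + 164 @ $16.15 = $4,188.05
Ending inventory: 130 @ $16.15 + 355 @ $16.15 = $7,832.75

COGS = $4,188.05; ending inventory = $7,832.75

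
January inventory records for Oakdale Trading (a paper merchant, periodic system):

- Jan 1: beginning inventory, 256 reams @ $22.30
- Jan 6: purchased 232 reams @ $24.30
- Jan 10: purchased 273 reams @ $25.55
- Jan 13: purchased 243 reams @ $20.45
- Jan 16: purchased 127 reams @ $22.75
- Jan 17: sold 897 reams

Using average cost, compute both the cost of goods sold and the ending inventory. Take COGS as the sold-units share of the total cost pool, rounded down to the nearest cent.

Jan 17, sell 897: 897/1131 × $26,180.15 → $20,763.56
Ending inventory (cost pool remaining) = $5,416.59

COGS = $20,763.56; ending inventory = $5,416.59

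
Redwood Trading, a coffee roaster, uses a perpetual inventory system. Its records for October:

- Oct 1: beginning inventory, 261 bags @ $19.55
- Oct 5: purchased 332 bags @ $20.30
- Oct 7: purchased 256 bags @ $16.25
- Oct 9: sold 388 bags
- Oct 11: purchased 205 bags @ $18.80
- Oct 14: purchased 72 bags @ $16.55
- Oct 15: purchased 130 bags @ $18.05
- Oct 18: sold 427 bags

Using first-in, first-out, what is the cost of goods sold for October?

Oct 9, 388 sold [FIFO — oldest first]: 261 @ $19.55 + 127 @ $20.30 = $7,680.65
Oct 18, 427 sold [FIFO — oldest first]: 205 @ $20.30 + 222 @ $16.25 = $7,769.00
Total COGS = $7,680.65 + $7,769.00 = $15,449.65
Ending inventory: 34 @ $16.25 + 205 @ $18.80 + 72 @ $16.55 + 130 @ $18.05 = $7,944.60
Check: goods available $23,394.25 = COGS $15,449.65 + ending $7,944.60

COGS = $15,449.65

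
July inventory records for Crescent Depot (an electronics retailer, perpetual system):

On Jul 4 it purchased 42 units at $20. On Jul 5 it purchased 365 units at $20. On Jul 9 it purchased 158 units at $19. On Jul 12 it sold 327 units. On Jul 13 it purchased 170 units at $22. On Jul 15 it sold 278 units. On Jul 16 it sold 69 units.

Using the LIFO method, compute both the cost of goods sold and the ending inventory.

COGS = $13,662; ending inventory = $1,220

Jul 12, 327 sold [LIFO — newest first]: 158 @ $19 + 169 @ $20 = $6,382
Jul 15, 278 sold [LIFO — newest first]: 170 @ $22 + 108 @ $20 = $5,900
Jul 16, 69 sold [LIFO — newest first]: 69 @ $20 = $1,380
Total COGS = $6,382 + $5,900 + $1,380 = $13,662
Ending inventory: 42 @ $20 + 19 @ $20 = $1,220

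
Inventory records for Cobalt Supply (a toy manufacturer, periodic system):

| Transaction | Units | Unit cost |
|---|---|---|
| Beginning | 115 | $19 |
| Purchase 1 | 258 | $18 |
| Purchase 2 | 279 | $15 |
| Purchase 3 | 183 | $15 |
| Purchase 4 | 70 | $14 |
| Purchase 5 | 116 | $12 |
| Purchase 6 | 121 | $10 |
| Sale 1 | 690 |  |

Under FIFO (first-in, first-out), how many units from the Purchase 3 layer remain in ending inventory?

Sale 1 (690) [FIFO — oldest first]: 115 @ $19 + 258 @ $18 + 279 @ $15 + 38 @ $15 = $11,584
Ending inventory: 145 @ $15 + 70 @ $14 + 116 @ $12 + 121 @ $10 = $5,757
Check: goods available $17,341 = COGS $11,584 + ending $5,757

145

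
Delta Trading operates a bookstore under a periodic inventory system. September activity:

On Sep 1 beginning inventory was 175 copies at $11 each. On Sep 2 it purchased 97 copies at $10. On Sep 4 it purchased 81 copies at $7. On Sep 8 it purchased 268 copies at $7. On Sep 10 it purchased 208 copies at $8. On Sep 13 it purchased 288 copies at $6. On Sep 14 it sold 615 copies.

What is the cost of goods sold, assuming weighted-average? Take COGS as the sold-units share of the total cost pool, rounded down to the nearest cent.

Sep 14, sell 615: 615/1117 × $8,730.00 → $4,806.58
Ending inventory (cost pool remaining) = $3,923.42

COGS = $4,806.58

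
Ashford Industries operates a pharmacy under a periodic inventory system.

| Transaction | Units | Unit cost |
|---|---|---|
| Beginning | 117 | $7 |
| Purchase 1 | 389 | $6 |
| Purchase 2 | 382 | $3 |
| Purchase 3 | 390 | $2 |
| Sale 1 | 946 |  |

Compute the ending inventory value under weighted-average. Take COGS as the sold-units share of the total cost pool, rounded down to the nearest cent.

Sale 1, sell 946: 946/1278 × $5,079.00 → $3,759.57
Ending inventory (cost pool remaining) = $1,319.43

Ending inventory = $1,319.43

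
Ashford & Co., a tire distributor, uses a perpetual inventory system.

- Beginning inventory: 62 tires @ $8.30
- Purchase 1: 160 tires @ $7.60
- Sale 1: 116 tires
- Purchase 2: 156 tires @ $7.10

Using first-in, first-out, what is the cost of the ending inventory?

Ending inventory = $1,913.20

Sale 1 (116) [FIFO — oldest first]: 62 @ $8.30 + 54 @ $7.60 = $925.00
Ending inventory: 106 @ $7.60 + 156 @ $7.10 = $1,913.20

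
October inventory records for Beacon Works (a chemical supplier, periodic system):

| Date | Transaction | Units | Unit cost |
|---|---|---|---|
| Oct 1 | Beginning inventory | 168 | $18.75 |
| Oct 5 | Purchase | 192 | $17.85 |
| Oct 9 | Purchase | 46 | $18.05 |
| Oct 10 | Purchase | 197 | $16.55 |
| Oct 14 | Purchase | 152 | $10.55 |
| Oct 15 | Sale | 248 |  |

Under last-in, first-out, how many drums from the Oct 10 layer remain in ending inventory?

101

Oct 15, 248 sold [LIFO — newest first]: 152 @ $10.55 + 96 @ $16.55 = $3,192.40
Ending inventory: 168 @ $18.75 + 192 @ $17.85 + 46 @ $18.05 + 101 @ $16.55 = $9,079.05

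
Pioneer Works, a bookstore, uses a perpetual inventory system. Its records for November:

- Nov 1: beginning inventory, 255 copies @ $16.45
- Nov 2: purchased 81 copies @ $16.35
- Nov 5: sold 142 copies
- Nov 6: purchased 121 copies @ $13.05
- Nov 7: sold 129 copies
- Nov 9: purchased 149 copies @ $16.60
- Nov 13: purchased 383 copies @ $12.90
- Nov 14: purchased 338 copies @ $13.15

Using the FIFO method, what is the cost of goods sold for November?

COGS = $4,456.35

Nov 5, 142 sold [FIFO — oldest first]: 142 @ $16.45 = $2,335.90
Nov 7, 129 sold [FIFO — oldest first]: 113 @ $16.45 + 16 @ $16.35 = $2,120.45
Total COGS = $2,335.90 + $2,120.45 = $4,456.35
Ending inventory: 65 @ $16.35 + 121 @ $13.05 + 149 @ $16.60 + 383 @ $12.90 + 338 @ $13.15 = $14,500.60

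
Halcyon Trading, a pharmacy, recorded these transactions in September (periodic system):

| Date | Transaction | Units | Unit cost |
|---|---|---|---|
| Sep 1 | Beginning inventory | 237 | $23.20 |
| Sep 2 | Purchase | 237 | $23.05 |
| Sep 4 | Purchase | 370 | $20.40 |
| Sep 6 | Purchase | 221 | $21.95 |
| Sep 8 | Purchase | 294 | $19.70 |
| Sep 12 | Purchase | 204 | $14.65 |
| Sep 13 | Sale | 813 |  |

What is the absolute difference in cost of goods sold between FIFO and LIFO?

FIFO COGS: 237 @ $23.20 + 237 @ $23.05 + 339 @ $20.40 = $17,876.85
LIFO COGS: 204 @ $14.65 + 294 @ $19.70 + 221 @ $21.95 + 94 @ $20.40 = $15,548.95
Difference = |$17,876.85 − $15,548.95| = $2,327.90

$2,327.90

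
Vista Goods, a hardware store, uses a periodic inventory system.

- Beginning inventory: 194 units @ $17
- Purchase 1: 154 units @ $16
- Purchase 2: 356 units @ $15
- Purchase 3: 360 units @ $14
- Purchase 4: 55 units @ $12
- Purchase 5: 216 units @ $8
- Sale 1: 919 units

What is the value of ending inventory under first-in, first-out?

Sale 1 (919) [FIFO — oldest first]: 194 @ $17 + 154 @ $16 + 356 @ $15 + 215 @ $14 = $14,112
Ending inventory: 145 @ $14 + 55 @ $12 + 216 @ $8 = $4,418
Check: goods available $18,530 = COGS $14,112 + ending $4,418

Ending inventory = $4,418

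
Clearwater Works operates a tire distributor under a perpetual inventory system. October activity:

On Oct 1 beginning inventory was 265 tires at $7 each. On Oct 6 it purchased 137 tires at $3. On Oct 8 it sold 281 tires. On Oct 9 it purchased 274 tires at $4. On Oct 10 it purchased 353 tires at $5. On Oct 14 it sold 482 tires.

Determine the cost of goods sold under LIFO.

Oct 8, 281 sold [LIFO — newest first]: 137 @ $3 + 144 @ $7 = $1,419
Oct 14, 482 sold [LIFO — newest first]: 353 @ $5 + 129 @ $4 = $2,281
Total COGS = $1,419 + $2,281 = $3,700
Ending inventory: 121 @ $7 + 145 @ $4 = $1,427
Check: goods available $5,127 = COGS $3,700 + ending $1,427

COGS = $3,700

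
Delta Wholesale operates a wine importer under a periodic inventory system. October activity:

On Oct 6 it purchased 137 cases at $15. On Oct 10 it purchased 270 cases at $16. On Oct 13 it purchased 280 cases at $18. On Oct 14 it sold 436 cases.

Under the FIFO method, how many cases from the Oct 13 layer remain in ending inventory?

251

Oct 14, 436 sold [FIFO — oldest first]: 137 @ $15 + 270 @ $16 + 29 @ $18 = $6,897
Ending inventory: 251 @ $18 = $4,518
Check: goods available $11,415 = COGS $6,897 + ending $4,518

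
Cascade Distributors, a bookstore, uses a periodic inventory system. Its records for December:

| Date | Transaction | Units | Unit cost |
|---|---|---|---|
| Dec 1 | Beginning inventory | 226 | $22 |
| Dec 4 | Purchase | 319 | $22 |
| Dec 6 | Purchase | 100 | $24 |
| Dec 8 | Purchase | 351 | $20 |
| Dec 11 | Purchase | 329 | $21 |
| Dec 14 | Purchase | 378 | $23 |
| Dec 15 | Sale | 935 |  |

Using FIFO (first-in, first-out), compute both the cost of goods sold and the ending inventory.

COGS = $20,190; ending inventory = $16,823

Dec 15, 935 sold [FIFO — oldest first]: 226 @ $22 + 319 @ $22 + 100 @ $24 + 290 @ $20 = $20,190
Ending inventory: 61 @ $20 + 329 @ $21 + 378 @ $23 = $16,823
Check: goods available $37,013 = COGS $20,190 + ending $16,823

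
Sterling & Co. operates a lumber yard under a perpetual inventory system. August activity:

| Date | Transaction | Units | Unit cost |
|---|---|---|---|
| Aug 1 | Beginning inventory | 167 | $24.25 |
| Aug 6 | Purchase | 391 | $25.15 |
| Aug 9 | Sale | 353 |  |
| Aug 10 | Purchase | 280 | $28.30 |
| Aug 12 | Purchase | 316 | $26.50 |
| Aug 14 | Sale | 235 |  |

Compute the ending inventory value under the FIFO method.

Aug 9, 353 sold [FIFO — oldest first]: 167 @ $24.25 + 186 @ $25.15 = $8,727.65
Aug 14, 235 sold [FIFO — oldest first]: 205 @ $25.15 + 30 @ $28.30 = $6,004.75
Total COGS = $8,727.65 + $6,004.75 = $14,732.40
Ending inventory: 250 @ $28.30 + 316 @ $26.50 = $15,449.00

Ending inventory = $15,449.00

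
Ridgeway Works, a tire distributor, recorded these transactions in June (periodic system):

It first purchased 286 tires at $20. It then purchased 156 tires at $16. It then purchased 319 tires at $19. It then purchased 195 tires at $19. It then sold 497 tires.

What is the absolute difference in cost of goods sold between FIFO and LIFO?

FIFO COGS: 286 @ $20 + 156 @ $16 + 55 @ $19 = $9,261
LIFO COGS: 195 @ $19 + 302 @ $19 = $9,443
Difference = |$9,261 − $9,443| = $182

$182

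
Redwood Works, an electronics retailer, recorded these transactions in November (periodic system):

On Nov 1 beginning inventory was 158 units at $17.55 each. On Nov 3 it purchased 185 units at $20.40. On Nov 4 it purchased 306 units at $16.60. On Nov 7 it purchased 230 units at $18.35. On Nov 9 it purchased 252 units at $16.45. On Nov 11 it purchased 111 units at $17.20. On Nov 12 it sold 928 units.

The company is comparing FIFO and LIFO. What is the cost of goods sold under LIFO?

FIFO COGS: 158 @ $17.55 + 185 @ $20.40 + 306 @ $16.60 + 230 @ $18.35 + 49 @ $16.45 = $16,653.05
LIFO COGS: 111 @ $17.20 + 252 @ $16.45 + 230 @ $18.35 + 306 @ $16.60 + 29 @ $20.40 = $15,946.30

COGS = $15,946.30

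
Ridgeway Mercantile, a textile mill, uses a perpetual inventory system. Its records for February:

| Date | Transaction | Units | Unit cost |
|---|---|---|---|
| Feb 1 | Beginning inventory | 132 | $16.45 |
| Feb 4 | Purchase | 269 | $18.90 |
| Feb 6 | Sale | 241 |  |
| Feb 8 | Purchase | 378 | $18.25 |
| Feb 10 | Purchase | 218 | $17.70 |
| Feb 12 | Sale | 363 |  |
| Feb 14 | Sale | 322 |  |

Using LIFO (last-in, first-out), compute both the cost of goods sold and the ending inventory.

COGS = $16,844.65; ending inventory = $1,167.95

Feb 6, 241 sold [LIFO — newest first]: 241 @ $18.90 = $4,554.90
Feb 12, 363 sold [LIFO — newest first]: 218 @ $17.70 + 145 @ $18.25 = $6,504.85
Feb 14, 322 sold [LIFO — newest first]: 233 @ $18.25 + 28 @ $18.90 + 61 @ $16.45 = $5,784.90
Total COGS = $4,554.90 + $6,504.85 + $5,784.90 = $16,844.65
Ending inventory: 71 @ $16.45 = $1,167.95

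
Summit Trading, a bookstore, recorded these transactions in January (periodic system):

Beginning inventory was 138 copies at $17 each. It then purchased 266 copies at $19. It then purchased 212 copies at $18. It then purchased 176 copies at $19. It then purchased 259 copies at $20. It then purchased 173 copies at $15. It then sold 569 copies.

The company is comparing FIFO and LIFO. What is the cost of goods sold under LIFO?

FIFO COGS: 138 @ $17 + 266 @ $19 + 165 @ $18 = $10,370
LIFO COGS: 173 @ $15 + 259 @ $20 + 137 @ $19 = $10,378

COGS = $10,378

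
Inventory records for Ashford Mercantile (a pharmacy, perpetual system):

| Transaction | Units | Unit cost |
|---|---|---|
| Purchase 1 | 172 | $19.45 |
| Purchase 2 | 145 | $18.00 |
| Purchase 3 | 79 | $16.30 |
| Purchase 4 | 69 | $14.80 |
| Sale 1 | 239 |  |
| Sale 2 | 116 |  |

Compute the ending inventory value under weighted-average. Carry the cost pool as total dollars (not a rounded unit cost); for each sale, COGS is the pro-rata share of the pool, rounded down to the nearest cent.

Ending inventory = $1,955.00

After Purchase 1: 172 on hand, pool $3,345.40 (≈ $19.4500 each)
After Purchase 2: 317 on hand, pool $5,955.40 (≈ $18.7868 each)
After Purchase 3: 396 on hand, pool $7,243.10 (≈ $18.2907 each)
After Purchase 4: 465 on hand, pool $8,264.30 (≈ $17.7727 each)
Sale 1, sell 239: 239/465 × $8,264.30 → $4,247.67
Sale 2, sell 116: 116/226 × $4,016.63 → $2,061.63
Total COGS = $4,247.67 + $2,061.63 = $6,309.30
Ending inventory (cost pool remaining) = $1,955.00
Check: goods available $8,264.30 = COGS $6,309.30 + ending $1,955.00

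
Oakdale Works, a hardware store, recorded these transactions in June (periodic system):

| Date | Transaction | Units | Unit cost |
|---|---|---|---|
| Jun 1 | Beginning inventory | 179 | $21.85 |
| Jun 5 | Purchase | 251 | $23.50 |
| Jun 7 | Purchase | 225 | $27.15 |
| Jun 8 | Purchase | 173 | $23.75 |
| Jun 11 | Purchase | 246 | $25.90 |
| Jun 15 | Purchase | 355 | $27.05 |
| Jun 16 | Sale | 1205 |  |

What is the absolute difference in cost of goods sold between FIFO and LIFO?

FIFO COGS: 179 @ $21.85 + 251 @ $23.50 + 225 @ $27.15 + 173 @ $23.75 + 246 @ $25.90 + 131 @ $27.05 = $29,942.10
LIFO COGS: 355 @ $27.05 + 246 @ $25.90 + 173 @ $23.75 + 225 @ $27.15 + 206 @ $23.50 = $31,032.65
Difference = |$29,942.10 − $31,032.65| = $1,090.55

$1,090.55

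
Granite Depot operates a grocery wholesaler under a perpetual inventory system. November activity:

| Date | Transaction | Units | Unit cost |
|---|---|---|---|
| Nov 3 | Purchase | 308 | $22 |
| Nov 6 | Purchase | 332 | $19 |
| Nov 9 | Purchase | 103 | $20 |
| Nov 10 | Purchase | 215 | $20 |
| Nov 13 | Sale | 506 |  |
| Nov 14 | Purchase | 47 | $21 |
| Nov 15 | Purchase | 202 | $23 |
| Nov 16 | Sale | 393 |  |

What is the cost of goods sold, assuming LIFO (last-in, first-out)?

COGS = $18,301

Nov 13, 506 sold [LIFO — newest first]: 215 @ $20 + 103 @ $20 + 188 @ $19 = $9,932
Nov 16, 393 sold [LIFO — newest first]: 202 @ $23 + 47 @ $21 + 144 @ $19 = $8,369
Total COGS = $9,932 + $8,369 = $18,301
Ending inventory: 308 @ $22 = $6,776
Check: goods available $25,077 = COGS $18,301 + ending $6,776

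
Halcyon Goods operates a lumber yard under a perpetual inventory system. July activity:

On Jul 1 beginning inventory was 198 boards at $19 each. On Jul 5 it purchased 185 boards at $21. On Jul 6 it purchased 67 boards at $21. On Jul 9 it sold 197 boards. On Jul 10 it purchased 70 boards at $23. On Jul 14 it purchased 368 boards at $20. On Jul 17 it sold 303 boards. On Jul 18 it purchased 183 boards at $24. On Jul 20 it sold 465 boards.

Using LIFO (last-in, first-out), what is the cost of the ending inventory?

Ending inventory = $2,014

Jul 9, 197 sold [LIFO — newest first]: 67 @ $21 + 130 @ $21 = $4,137
Jul 17, 303 sold [LIFO — newest first]: 303 @ $20 = $6,060
Jul 20, 465 sold [LIFO — newest first]: 183 @ $24 + 65 @ $20 + 70 @ $23 + 55 @ $21 + 92 @ $19 = $10,205
Total COGS = $4,137 + $6,060 + $10,205 = $20,402
Ending inventory: 106 @ $19 = $2,014
Check: goods available $22,416 = COGS $20,402 + ending $2,014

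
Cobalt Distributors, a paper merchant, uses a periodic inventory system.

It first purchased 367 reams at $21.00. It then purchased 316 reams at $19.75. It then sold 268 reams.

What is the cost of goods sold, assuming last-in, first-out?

COGS = $5,293.00

Sale 1 (268) [LIFO — newest first]: 268 @ $19.75 = $5,293.00
Ending inventory: 367 @ $21.00 + 48 @ $19.75 = $8,655.00
Check: goods available $13,948.00 = COGS $5,293.00 + ending $8,655.00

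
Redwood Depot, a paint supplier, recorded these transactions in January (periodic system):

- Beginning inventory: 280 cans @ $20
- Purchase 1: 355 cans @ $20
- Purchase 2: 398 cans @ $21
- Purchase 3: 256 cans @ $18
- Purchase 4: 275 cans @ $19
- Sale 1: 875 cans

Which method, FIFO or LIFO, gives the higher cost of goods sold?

FIFO COGS: 280 @ $20 + 355 @ $20 + 240 @ $21 = $17,740
LIFO COGS: 275 @ $19 + 256 @ $18 + 344 @ $21 = $17,057

FIFO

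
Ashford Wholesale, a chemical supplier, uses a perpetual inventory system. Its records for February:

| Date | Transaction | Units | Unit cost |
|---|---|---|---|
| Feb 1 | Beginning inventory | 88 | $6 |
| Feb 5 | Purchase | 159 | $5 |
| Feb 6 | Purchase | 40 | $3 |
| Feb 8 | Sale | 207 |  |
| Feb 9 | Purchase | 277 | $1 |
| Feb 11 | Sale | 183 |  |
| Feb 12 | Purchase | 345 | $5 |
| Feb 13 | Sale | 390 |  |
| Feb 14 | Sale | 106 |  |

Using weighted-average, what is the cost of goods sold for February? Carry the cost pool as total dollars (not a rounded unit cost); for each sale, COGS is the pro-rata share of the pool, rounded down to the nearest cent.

COGS = $3,353.88

After Feb 1: 88 on hand, pool $528.00 (≈ $6.0000 each)
After Feb 5: 247 on hand, pool $1,323.00 (≈ $5.3563 each)
After Feb 6: 287 on hand, pool $1,443.00 (≈ $5.0279 each)
Feb 8, sell 207: 207/287 × $1,443.00 → $1,040.77
After Feb 9: 357 on hand, pool $679.23 (≈ $1.9026 each)
Feb 11, sell 183: 183/357 × $679.23 → $348.17
After Feb 12: 519 on hand, pool $2,056.06 (≈ $3.9616 each)
Feb 13, sell 390: 390/519 × $2,056.06 → $1,545.01
Feb 14, sell 106: 106/129 × $511.05 → $419.93
Total COGS = $1,040.77 + $348.17 + $1,545.01 + $419.93 = $3,353.88
Ending inventory (cost pool remaining) = $91.12
Check: goods available $3,445.00 = COGS $3,353.88 + ending $91.12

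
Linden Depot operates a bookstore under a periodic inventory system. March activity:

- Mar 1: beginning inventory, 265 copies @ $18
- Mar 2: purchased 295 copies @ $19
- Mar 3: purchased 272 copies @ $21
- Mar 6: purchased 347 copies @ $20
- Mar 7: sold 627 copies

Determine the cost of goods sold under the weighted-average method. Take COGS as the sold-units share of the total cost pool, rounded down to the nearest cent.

COGS = $12,245.91

Mar 7, sell 627: 627/1179 × $23,027.00 → $12,245.91
Ending inventory (cost pool remaining) = $10,781.09
Check: goods available $23,027.00 = COGS $12,245.91 + ending $10,781.09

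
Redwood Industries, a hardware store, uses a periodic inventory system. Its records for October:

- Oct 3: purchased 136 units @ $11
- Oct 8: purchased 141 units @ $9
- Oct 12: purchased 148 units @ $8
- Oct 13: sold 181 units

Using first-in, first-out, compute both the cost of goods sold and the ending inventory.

Oct 13, 181 sold [FIFO — oldest first]: 136 @ $11 + 45 @ $9 = $1,901
Ending inventory: 96 @ $9 + 148 @ $8 = $2,048
Check: goods available $3,949 = COGS $1,901 + ending $2,048

COGS = $1,901; ending inventory = $2,048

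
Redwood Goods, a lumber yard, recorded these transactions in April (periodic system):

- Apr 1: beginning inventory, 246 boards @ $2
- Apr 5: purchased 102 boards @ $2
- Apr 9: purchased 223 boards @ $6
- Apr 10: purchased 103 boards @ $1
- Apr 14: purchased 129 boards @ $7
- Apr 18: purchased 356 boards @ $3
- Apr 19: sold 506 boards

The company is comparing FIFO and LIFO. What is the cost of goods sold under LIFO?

COGS = $1,992

FIFO COGS: 246 @ $2 + 102 @ $2 + 158 @ $6 = $1,644
LIFO COGS: 356 @ $3 + 129 @ $7 + 21 @ $1 = $1,992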